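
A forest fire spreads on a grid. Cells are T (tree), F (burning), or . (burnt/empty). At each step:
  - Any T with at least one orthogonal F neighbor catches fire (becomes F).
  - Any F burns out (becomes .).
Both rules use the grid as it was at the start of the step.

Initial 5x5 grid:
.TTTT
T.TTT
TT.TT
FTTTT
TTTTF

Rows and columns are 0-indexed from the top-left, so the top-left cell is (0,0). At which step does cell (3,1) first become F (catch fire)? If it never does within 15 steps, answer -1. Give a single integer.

Step 1: cell (3,1)='F' (+5 fires, +2 burnt)
  -> target ignites at step 1
Step 2: cell (3,1)='.' (+7 fires, +5 burnt)
Step 3: cell (3,1)='.' (+2 fires, +7 burnt)
Step 4: cell (3,1)='.' (+2 fires, +2 burnt)
Step 5: cell (3,1)='.' (+2 fires, +2 burnt)
Step 6: cell (3,1)='.' (+1 fires, +2 burnt)
Step 7: cell (3,1)='.' (+1 fires, +1 burnt)
Step 8: cell (3,1)='.' (+0 fires, +1 burnt)
  fire out at step 8

1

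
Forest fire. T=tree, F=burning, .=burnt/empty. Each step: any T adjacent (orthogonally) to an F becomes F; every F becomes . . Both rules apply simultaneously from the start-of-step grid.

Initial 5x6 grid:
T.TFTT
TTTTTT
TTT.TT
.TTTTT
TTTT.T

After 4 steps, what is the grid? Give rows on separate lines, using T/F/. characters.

Step 1: 3 trees catch fire, 1 burn out
  T.F.FT
  TTTFTT
  TTT.TT
  .TTTTT
  TTTT.T
Step 2: 3 trees catch fire, 3 burn out
  T....F
  TTF.FT
  TTT.TT
  .TTTTT
  TTTT.T
Step 3: 4 trees catch fire, 3 burn out
  T.....
  TF...F
  TTF.FT
  .TTTTT
  TTTT.T
Step 4: 5 trees catch fire, 4 burn out
  T.....
  F.....
  TF...F
  .TFTFT
  TTTT.T

T.....
F.....
TF...F
.TFTFT
TTTT.T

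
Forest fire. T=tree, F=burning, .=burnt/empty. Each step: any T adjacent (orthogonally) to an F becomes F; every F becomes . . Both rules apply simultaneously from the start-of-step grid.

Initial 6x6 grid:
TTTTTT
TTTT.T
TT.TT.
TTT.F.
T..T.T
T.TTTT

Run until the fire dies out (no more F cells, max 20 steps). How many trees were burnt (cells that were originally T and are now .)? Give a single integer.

Step 1: +1 fires, +1 burnt (F count now 1)
Step 2: +1 fires, +1 burnt (F count now 1)
Step 3: +1 fires, +1 burnt (F count now 1)
Step 4: +2 fires, +1 burnt (F count now 2)
Step 5: +3 fires, +2 burnt (F count now 3)
Step 6: +4 fires, +3 burnt (F count now 4)
Step 7: +4 fires, +4 burnt (F count now 4)
Step 8: +2 fires, +4 burnt (F count now 2)
Step 9: +1 fires, +2 burnt (F count now 1)
Step 10: +1 fires, +1 burnt (F count now 1)
Step 11: +0 fires, +1 burnt (F count now 0)
Fire out after step 11
Initially T: 26, now '.': 30
Total burnt (originally-T cells now '.'): 20

Answer: 20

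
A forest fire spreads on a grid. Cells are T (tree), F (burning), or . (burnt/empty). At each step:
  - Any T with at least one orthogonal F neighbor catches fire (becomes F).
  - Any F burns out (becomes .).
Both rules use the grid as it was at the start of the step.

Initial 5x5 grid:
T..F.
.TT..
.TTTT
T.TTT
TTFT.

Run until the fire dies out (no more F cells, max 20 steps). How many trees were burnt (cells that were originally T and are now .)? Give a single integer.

Step 1: +3 fires, +2 burnt (F count now 3)
Step 2: +3 fires, +3 burnt (F count now 3)
Step 3: +5 fires, +3 burnt (F count now 5)
Step 4: +2 fires, +5 burnt (F count now 2)
Step 5: +0 fires, +2 burnt (F count now 0)
Fire out after step 5
Initially T: 14, now '.': 24
Total burnt (originally-T cells now '.'): 13

Answer: 13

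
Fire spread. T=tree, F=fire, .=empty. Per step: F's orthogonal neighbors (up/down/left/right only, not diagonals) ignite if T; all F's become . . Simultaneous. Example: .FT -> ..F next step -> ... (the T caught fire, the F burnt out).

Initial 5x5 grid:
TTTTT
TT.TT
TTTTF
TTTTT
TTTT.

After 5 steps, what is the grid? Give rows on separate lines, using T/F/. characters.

Step 1: 3 trees catch fire, 1 burn out
  TTTTT
  TT.TF
  TTTF.
  TTTTF
  TTTT.
Step 2: 4 trees catch fire, 3 burn out
  TTTTF
  TT.F.
  TTF..
  TTTF.
  TTTT.
Step 3: 4 trees catch fire, 4 burn out
  TTTF.
  TT...
  TF...
  TTF..
  TTTF.
Step 4: 5 trees catch fire, 4 burn out
  TTF..
  TF...
  F....
  TF...
  TTF..
Step 5: 4 trees catch fire, 5 burn out
  TF...
  F....
  .....
  F....
  TF...

TF...
F....
.....
F....
TF...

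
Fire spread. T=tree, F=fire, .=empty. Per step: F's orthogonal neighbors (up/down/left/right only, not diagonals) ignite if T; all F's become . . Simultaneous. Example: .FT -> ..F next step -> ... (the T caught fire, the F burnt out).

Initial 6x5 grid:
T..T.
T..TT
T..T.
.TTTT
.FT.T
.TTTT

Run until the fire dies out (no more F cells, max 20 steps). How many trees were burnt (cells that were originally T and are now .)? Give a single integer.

Answer: 14

Derivation:
Step 1: +3 fires, +1 burnt (F count now 3)
Step 2: +2 fires, +3 burnt (F count now 2)
Step 3: +2 fires, +2 burnt (F count now 2)
Step 4: +3 fires, +2 burnt (F count now 3)
Step 5: +2 fires, +3 burnt (F count now 2)
Step 6: +2 fires, +2 burnt (F count now 2)
Step 7: +0 fires, +2 burnt (F count now 0)
Fire out after step 7
Initially T: 17, now '.': 27
Total burnt (originally-T cells now '.'): 14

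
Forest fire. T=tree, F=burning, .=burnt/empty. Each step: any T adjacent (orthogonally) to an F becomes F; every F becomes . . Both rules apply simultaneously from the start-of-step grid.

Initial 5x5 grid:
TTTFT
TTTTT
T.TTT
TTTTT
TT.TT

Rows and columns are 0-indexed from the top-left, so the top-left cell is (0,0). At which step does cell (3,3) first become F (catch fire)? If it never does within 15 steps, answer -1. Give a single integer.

Step 1: cell (3,3)='T' (+3 fires, +1 burnt)
Step 2: cell (3,3)='T' (+4 fires, +3 burnt)
Step 3: cell (3,3)='F' (+5 fires, +4 burnt)
  -> target ignites at step 3
Step 4: cell (3,3)='.' (+4 fires, +5 burnt)
Step 5: cell (3,3)='.' (+3 fires, +4 burnt)
Step 6: cell (3,3)='.' (+2 fires, +3 burnt)
Step 7: cell (3,3)='.' (+1 fires, +2 burnt)
Step 8: cell (3,3)='.' (+0 fires, +1 burnt)
  fire out at step 8

3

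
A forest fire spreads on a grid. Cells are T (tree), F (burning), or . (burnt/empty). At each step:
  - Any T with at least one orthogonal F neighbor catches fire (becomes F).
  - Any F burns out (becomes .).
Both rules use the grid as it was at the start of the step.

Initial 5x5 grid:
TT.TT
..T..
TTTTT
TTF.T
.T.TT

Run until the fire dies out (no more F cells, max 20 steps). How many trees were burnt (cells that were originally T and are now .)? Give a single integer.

Answer: 12

Derivation:
Step 1: +2 fires, +1 burnt (F count now 2)
Step 2: +5 fires, +2 burnt (F count now 5)
Step 3: +2 fires, +5 burnt (F count now 2)
Step 4: +1 fires, +2 burnt (F count now 1)
Step 5: +1 fires, +1 burnt (F count now 1)
Step 6: +1 fires, +1 burnt (F count now 1)
Step 7: +0 fires, +1 burnt (F count now 0)
Fire out after step 7
Initially T: 16, now '.': 21
Total burnt (originally-T cells now '.'): 12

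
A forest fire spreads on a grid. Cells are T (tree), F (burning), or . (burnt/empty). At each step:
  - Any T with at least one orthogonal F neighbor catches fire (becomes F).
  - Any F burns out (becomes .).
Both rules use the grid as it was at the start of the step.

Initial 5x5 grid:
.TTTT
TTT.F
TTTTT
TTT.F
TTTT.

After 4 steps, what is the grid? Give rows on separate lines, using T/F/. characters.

Step 1: 2 trees catch fire, 2 burn out
  .TTTF
  TTT..
  TTTTF
  TTT..
  TTTT.
Step 2: 2 trees catch fire, 2 burn out
  .TTF.
  TTT..
  TTTF.
  TTT..
  TTTT.
Step 3: 2 trees catch fire, 2 burn out
  .TF..
  TTT..
  TTF..
  TTT..
  TTTT.
Step 4: 4 trees catch fire, 2 burn out
  .F...
  TTF..
  TF...
  TTF..
  TTTT.

.F...
TTF..
TF...
TTF..
TTTT.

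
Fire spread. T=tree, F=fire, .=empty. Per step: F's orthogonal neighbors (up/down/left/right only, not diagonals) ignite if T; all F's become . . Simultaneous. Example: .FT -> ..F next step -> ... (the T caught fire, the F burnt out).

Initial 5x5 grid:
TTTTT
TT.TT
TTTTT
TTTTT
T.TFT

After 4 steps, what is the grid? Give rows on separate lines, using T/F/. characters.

Step 1: 3 trees catch fire, 1 burn out
  TTTTT
  TT.TT
  TTTTT
  TTTFT
  T.F.F
Step 2: 3 trees catch fire, 3 burn out
  TTTTT
  TT.TT
  TTTFT
  TTF.F
  T....
Step 3: 4 trees catch fire, 3 burn out
  TTTTT
  TT.FT
  TTF.F
  TF...
  T....
Step 4: 4 trees catch fire, 4 burn out
  TTTFT
  TT..F
  TF...
  F....
  T....

TTTFT
TT..F
TF...
F....
T....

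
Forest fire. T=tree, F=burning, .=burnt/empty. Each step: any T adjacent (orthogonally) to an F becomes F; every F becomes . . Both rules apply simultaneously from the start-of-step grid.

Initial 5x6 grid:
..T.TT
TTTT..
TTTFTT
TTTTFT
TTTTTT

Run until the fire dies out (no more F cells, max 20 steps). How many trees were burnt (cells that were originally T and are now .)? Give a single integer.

Answer: 21

Derivation:
Step 1: +6 fires, +2 burnt (F count now 6)
Step 2: +6 fires, +6 burnt (F count now 6)
Step 3: +5 fires, +6 burnt (F count now 5)
Step 4: +3 fires, +5 burnt (F count now 3)
Step 5: +1 fires, +3 burnt (F count now 1)
Step 6: +0 fires, +1 burnt (F count now 0)
Fire out after step 6
Initially T: 23, now '.': 28
Total burnt (originally-T cells now '.'): 21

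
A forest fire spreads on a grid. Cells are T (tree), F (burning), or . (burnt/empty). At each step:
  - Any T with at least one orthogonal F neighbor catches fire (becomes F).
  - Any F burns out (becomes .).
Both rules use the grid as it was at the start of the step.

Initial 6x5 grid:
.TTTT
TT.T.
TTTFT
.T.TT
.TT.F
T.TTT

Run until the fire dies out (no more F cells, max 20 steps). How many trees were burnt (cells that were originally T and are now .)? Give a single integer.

Answer: 19

Derivation:
Step 1: +6 fires, +2 burnt (F count now 6)
Step 2: +3 fires, +6 burnt (F count now 3)
Step 3: +6 fires, +3 burnt (F count now 6)
Step 4: +4 fires, +6 burnt (F count now 4)
Step 5: +0 fires, +4 burnt (F count now 0)
Fire out after step 5
Initially T: 20, now '.': 29
Total burnt (originally-T cells now '.'): 19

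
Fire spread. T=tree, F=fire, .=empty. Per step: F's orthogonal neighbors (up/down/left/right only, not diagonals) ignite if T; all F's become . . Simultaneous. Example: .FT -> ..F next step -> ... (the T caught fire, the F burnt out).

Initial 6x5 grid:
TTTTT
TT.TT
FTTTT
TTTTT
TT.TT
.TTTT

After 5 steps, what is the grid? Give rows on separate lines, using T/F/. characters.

Step 1: 3 trees catch fire, 1 burn out
  TTTTT
  FT.TT
  .FTTT
  FTTTT
  TT.TT
  .TTTT
Step 2: 5 trees catch fire, 3 burn out
  FTTTT
  .F.TT
  ..FTT
  .FTTT
  FT.TT
  .TTTT
Step 3: 4 trees catch fire, 5 burn out
  .FTTT
  ...TT
  ...FT
  ..FTT
  .F.TT
  .TTTT
Step 4: 5 trees catch fire, 4 burn out
  ..FTT
  ...FT
  ....F
  ...FT
  ...TT
  .FTTT
Step 5: 5 trees catch fire, 5 burn out
  ...FT
  ....F
  .....
  ....F
  ...FT
  ..FTT

...FT
....F
.....
....F
...FT
..FTT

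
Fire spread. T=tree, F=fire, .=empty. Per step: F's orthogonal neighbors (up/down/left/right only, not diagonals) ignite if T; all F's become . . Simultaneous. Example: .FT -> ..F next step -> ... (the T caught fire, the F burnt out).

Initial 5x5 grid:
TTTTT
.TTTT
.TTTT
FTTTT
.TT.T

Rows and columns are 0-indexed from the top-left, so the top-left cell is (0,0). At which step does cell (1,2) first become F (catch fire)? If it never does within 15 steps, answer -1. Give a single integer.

Step 1: cell (1,2)='T' (+1 fires, +1 burnt)
Step 2: cell (1,2)='T' (+3 fires, +1 burnt)
Step 3: cell (1,2)='T' (+4 fires, +3 burnt)
Step 4: cell (1,2)='F' (+4 fires, +4 burnt)
  -> target ignites at step 4
Step 5: cell (1,2)='.' (+5 fires, +4 burnt)
Step 6: cell (1,2)='.' (+2 fires, +5 burnt)
Step 7: cell (1,2)='.' (+1 fires, +2 burnt)
Step 8: cell (1,2)='.' (+0 fires, +1 burnt)
  fire out at step 8

4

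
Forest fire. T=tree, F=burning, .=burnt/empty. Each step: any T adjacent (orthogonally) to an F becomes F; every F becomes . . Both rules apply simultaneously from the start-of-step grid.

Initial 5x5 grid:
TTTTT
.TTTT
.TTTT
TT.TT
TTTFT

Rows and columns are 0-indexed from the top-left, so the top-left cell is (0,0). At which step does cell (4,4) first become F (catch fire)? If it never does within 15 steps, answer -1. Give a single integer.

Step 1: cell (4,4)='F' (+3 fires, +1 burnt)
  -> target ignites at step 1
Step 2: cell (4,4)='.' (+3 fires, +3 burnt)
Step 3: cell (4,4)='.' (+5 fires, +3 burnt)
Step 4: cell (4,4)='.' (+5 fires, +5 burnt)
Step 5: cell (4,4)='.' (+3 fires, +5 burnt)
Step 6: cell (4,4)='.' (+1 fires, +3 burnt)
Step 7: cell (4,4)='.' (+1 fires, +1 burnt)
Step 8: cell (4,4)='.' (+0 fires, +1 burnt)
  fire out at step 8

1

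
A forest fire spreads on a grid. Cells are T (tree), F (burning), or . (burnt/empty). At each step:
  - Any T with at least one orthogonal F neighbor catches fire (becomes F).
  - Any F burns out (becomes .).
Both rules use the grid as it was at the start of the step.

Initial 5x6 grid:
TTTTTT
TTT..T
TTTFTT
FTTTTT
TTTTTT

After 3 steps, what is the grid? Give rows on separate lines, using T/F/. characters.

Step 1: 6 trees catch fire, 2 burn out
  TTTTTT
  TTT..T
  FTF.FT
  .FTFTT
  FTTTTT
Step 2: 8 trees catch fire, 6 burn out
  TTTTTT
  FTF..T
  .F...F
  ..F.FT
  .FTFTT
Step 3: 7 trees catch fire, 8 burn out
  FTFTTT
  .F...F
  ......
  .....F
  ..F.FT

FTFTTT
.F...F
......
.....F
..F.FT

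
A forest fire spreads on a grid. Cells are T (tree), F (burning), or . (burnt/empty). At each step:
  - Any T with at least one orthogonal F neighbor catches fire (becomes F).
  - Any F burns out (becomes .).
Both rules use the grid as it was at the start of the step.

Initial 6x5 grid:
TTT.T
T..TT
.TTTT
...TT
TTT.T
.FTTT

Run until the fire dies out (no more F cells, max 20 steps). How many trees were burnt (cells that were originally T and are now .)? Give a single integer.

Step 1: +2 fires, +1 burnt (F count now 2)
Step 2: +3 fires, +2 burnt (F count now 3)
Step 3: +1 fires, +3 burnt (F count now 1)
Step 4: +1 fires, +1 burnt (F count now 1)
Step 5: +1 fires, +1 burnt (F count now 1)
Step 6: +2 fires, +1 burnt (F count now 2)
Step 7: +2 fires, +2 burnt (F count now 2)
Step 8: +3 fires, +2 burnt (F count now 3)
Step 9: +1 fires, +3 burnt (F count now 1)
Step 10: +0 fires, +1 burnt (F count now 0)
Fire out after step 10
Initially T: 20, now '.': 26
Total burnt (originally-T cells now '.'): 16

Answer: 16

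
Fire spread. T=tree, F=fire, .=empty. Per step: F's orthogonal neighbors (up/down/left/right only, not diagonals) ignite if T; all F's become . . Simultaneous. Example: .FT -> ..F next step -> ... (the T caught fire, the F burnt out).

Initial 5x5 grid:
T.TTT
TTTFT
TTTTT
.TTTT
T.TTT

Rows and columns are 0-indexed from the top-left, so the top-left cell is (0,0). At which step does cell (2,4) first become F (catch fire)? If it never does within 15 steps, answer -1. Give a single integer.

Step 1: cell (2,4)='T' (+4 fires, +1 burnt)
Step 2: cell (2,4)='F' (+6 fires, +4 burnt)
  -> target ignites at step 2
Step 3: cell (2,4)='.' (+5 fires, +6 burnt)
Step 4: cell (2,4)='.' (+5 fires, +5 burnt)
Step 5: cell (2,4)='.' (+0 fires, +5 burnt)
  fire out at step 5

2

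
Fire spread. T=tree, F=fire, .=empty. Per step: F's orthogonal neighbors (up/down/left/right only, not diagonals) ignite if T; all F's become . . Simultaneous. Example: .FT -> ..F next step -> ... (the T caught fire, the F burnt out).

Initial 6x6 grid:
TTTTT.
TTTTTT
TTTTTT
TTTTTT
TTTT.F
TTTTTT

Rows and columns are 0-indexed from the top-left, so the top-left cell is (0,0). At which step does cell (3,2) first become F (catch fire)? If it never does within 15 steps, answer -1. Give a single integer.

Step 1: cell (3,2)='T' (+2 fires, +1 burnt)
Step 2: cell (3,2)='T' (+3 fires, +2 burnt)
Step 3: cell (3,2)='T' (+4 fires, +3 burnt)
Step 4: cell (3,2)='F' (+5 fires, +4 burnt)
  -> target ignites at step 4
Step 5: cell (3,2)='.' (+6 fires, +5 burnt)
Step 6: cell (3,2)='.' (+6 fires, +6 burnt)
Step 7: cell (3,2)='.' (+4 fires, +6 burnt)
Step 8: cell (3,2)='.' (+2 fires, +4 burnt)
Step 9: cell (3,2)='.' (+1 fires, +2 burnt)
Step 10: cell (3,2)='.' (+0 fires, +1 burnt)
  fire out at step 10

4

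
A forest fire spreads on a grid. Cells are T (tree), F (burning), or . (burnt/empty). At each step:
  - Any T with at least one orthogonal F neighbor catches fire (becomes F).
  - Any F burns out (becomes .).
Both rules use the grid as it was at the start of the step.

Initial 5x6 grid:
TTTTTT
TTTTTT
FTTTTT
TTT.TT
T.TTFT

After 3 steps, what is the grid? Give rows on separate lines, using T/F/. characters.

Step 1: 6 trees catch fire, 2 burn out
  TTTTTT
  FTTTTT
  .FTTTT
  FTT.FT
  T.TF.F
Step 2: 8 trees catch fire, 6 burn out
  FTTTTT
  .FTTTT
  ..FTFT
  .FT..F
  F.F...
Step 3: 6 trees catch fire, 8 burn out
  .FTTTT
  ..FTFT
  ...F.F
  ..F...
  ......

.FTTTT
..FTFT
...F.F
..F...
......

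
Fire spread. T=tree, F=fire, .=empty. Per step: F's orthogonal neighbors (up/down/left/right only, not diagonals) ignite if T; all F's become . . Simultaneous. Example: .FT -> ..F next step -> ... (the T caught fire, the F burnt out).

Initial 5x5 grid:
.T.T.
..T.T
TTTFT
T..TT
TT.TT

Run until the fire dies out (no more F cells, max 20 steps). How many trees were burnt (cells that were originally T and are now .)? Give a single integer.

Step 1: +3 fires, +1 burnt (F count now 3)
Step 2: +5 fires, +3 burnt (F count now 5)
Step 3: +2 fires, +5 burnt (F count now 2)
Step 4: +1 fires, +2 burnt (F count now 1)
Step 5: +1 fires, +1 burnt (F count now 1)
Step 6: +1 fires, +1 burnt (F count now 1)
Step 7: +0 fires, +1 burnt (F count now 0)
Fire out after step 7
Initially T: 15, now '.': 23
Total burnt (originally-T cells now '.'): 13

Answer: 13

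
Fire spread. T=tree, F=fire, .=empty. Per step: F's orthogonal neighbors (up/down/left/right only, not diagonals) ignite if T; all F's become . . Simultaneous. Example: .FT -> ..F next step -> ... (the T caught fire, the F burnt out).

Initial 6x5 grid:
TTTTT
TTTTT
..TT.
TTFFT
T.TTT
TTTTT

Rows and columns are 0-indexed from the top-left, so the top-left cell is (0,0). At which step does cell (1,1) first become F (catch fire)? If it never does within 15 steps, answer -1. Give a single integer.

Step 1: cell (1,1)='T' (+6 fires, +2 burnt)
Step 2: cell (1,1)='T' (+6 fires, +6 burnt)
Step 3: cell (1,1)='F' (+7 fires, +6 burnt)
  -> target ignites at step 3
Step 4: cell (1,1)='.' (+4 fires, +7 burnt)
Step 5: cell (1,1)='.' (+1 fires, +4 burnt)
Step 6: cell (1,1)='.' (+0 fires, +1 burnt)
  fire out at step 6

3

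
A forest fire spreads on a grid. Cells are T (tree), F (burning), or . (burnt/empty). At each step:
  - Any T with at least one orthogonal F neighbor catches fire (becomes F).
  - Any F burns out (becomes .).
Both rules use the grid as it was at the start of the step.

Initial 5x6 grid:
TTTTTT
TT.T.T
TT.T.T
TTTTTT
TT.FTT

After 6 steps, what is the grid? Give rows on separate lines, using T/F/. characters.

Step 1: 2 trees catch fire, 1 burn out
  TTTTTT
  TT.T.T
  TT.T.T
  TTTFTT
  TT..FT
Step 2: 4 trees catch fire, 2 burn out
  TTTTTT
  TT.T.T
  TT.F.T
  TTF.FT
  TT...F
Step 3: 3 trees catch fire, 4 burn out
  TTTTTT
  TT.F.T
  TT...T
  TF...F
  TT....
Step 4: 5 trees catch fire, 3 burn out
  TTTFTT
  TT...T
  TF...F
  F.....
  TF....
Step 5: 6 trees catch fire, 5 burn out
  TTF.FT
  TF...F
  F.....
  ......
  F.....
Step 6: 3 trees catch fire, 6 burn out
  TF...F
  F.....
  ......
  ......
  ......

TF...F
F.....
......
......
......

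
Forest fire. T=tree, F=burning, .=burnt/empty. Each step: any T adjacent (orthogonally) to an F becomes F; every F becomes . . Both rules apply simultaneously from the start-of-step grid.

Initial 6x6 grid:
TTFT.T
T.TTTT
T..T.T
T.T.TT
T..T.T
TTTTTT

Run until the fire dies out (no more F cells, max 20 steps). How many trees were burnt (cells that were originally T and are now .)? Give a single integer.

Step 1: +3 fires, +1 burnt (F count now 3)
Step 2: +2 fires, +3 burnt (F count now 2)
Step 3: +3 fires, +2 burnt (F count now 3)
Step 4: +2 fires, +3 burnt (F count now 2)
Step 5: +3 fires, +2 burnt (F count now 3)
Step 6: +2 fires, +3 burnt (F count now 2)
Step 7: +3 fires, +2 burnt (F count now 3)
Step 8: +2 fires, +3 burnt (F count now 2)
Step 9: +2 fires, +2 burnt (F count now 2)
Step 10: +1 fires, +2 burnt (F count now 1)
Step 11: +1 fires, +1 burnt (F count now 1)
Step 12: +0 fires, +1 burnt (F count now 0)
Fire out after step 12
Initially T: 25, now '.': 35
Total burnt (originally-T cells now '.'): 24

Answer: 24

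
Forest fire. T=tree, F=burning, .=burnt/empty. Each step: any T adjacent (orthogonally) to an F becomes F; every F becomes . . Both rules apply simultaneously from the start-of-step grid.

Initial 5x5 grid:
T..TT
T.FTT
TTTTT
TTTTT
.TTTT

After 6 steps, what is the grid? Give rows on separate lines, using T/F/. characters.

Step 1: 2 trees catch fire, 1 burn out
  T..TT
  T..FT
  TTFTT
  TTTTT
  .TTTT
Step 2: 5 trees catch fire, 2 burn out
  T..FT
  T...F
  TF.FT
  TTFTT
  .TTTT
Step 3: 6 trees catch fire, 5 burn out
  T...F
  T....
  F...F
  TF.FT
  .TFTT
Step 4: 5 trees catch fire, 6 burn out
  T....
  F....
  .....
  F...F
  .F.FT
Step 5: 2 trees catch fire, 5 burn out
  F....
  .....
  .....
  .....
  ....F
Step 6: 0 trees catch fire, 2 burn out
  .....
  .....
  .....
  .....
  .....

.....
.....
.....
.....
.....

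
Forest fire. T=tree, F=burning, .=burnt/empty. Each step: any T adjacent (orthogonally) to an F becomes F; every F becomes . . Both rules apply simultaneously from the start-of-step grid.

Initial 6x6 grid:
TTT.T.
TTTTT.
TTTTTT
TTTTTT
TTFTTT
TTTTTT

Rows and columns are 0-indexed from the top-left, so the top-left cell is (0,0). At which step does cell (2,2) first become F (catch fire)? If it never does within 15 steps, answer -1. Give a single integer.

Step 1: cell (2,2)='T' (+4 fires, +1 burnt)
Step 2: cell (2,2)='F' (+7 fires, +4 burnt)
  -> target ignites at step 2
Step 3: cell (2,2)='.' (+8 fires, +7 burnt)
Step 4: cell (2,2)='.' (+7 fires, +8 burnt)
Step 5: cell (2,2)='.' (+4 fires, +7 burnt)
Step 6: cell (2,2)='.' (+2 fires, +4 burnt)
Step 7: cell (2,2)='.' (+0 fires, +2 burnt)
  fire out at step 7

2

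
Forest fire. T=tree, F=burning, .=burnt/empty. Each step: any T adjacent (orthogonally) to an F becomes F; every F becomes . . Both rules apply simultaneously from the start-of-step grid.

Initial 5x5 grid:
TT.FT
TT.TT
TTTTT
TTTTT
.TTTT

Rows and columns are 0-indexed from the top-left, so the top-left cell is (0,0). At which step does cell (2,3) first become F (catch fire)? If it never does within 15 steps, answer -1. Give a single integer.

Step 1: cell (2,3)='T' (+2 fires, +1 burnt)
Step 2: cell (2,3)='F' (+2 fires, +2 burnt)
  -> target ignites at step 2
Step 3: cell (2,3)='.' (+3 fires, +2 burnt)
Step 4: cell (2,3)='.' (+4 fires, +3 burnt)
Step 5: cell (2,3)='.' (+5 fires, +4 burnt)
Step 6: cell (2,3)='.' (+4 fires, +5 burnt)
Step 7: cell (2,3)='.' (+1 fires, +4 burnt)
Step 8: cell (2,3)='.' (+0 fires, +1 burnt)
  fire out at step 8

2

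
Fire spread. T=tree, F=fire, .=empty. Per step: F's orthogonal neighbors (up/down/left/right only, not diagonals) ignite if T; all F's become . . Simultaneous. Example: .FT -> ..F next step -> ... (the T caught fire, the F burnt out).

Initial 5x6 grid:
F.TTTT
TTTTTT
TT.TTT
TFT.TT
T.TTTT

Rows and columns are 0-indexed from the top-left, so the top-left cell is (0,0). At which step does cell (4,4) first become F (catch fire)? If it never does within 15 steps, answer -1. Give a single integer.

Step 1: cell (4,4)='T' (+4 fires, +2 burnt)
Step 2: cell (4,4)='T' (+4 fires, +4 burnt)
Step 3: cell (4,4)='T' (+2 fires, +4 burnt)
Step 4: cell (4,4)='F' (+3 fires, +2 burnt)
  -> target ignites at step 4
Step 5: cell (4,4)='.' (+5 fires, +3 burnt)
Step 6: cell (4,4)='.' (+4 fires, +5 burnt)
Step 7: cell (4,4)='.' (+2 fires, +4 burnt)
Step 8: cell (4,4)='.' (+0 fires, +2 burnt)
  fire out at step 8

4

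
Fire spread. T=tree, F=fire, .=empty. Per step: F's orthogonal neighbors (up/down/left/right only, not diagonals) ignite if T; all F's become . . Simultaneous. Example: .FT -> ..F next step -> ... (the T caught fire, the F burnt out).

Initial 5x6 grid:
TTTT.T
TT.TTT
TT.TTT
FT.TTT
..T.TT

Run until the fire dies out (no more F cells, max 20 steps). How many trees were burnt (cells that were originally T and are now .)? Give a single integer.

Answer: 21

Derivation:
Step 1: +2 fires, +1 burnt (F count now 2)
Step 2: +2 fires, +2 burnt (F count now 2)
Step 3: +2 fires, +2 burnt (F count now 2)
Step 4: +1 fires, +2 burnt (F count now 1)
Step 5: +1 fires, +1 burnt (F count now 1)
Step 6: +1 fires, +1 burnt (F count now 1)
Step 7: +1 fires, +1 burnt (F count now 1)
Step 8: +2 fires, +1 burnt (F count now 2)
Step 9: +3 fires, +2 burnt (F count now 3)
Step 10: +3 fires, +3 burnt (F count now 3)
Step 11: +2 fires, +3 burnt (F count now 2)
Step 12: +1 fires, +2 burnt (F count now 1)
Step 13: +0 fires, +1 burnt (F count now 0)
Fire out after step 13
Initially T: 22, now '.': 29
Total burnt (originally-T cells now '.'): 21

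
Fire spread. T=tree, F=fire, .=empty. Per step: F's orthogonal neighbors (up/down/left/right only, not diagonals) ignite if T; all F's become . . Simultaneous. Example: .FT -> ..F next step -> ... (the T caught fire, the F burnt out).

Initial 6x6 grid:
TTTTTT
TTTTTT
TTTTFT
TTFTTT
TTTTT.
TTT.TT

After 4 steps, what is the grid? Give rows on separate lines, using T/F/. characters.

Step 1: 8 trees catch fire, 2 burn out
  TTTTTT
  TTTTFT
  TTFF.F
  TF.FFT
  TTFTT.
  TTT.TT
Step 2: 11 trees catch fire, 8 burn out
  TTTTFT
  TTFF.F
  TF....
  F....F
  TF.FF.
  TTF.TT
Step 3: 8 trees catch fire, 11 burn out
  TTFF.F
  TF....
  F.....
  ......
  F.....
  TF..FT
Step 4: 4 trees catch fire, 8 burn out
  TF....
  F.....
  ......
  ......
  ......
  F....F

TF....
F.....
......
......
......
F....F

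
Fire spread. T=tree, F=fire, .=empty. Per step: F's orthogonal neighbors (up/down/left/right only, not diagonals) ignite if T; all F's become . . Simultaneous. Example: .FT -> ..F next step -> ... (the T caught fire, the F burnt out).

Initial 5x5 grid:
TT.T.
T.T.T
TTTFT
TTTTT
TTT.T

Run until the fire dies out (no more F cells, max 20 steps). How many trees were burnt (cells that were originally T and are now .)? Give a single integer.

Answer: 18

Derivation:
Step 1: +3 fires, +1 burnt (F count now 3)
Step 2: +5 fires, +3 burnt (F count now 5)
Step 3: +4 fires, +5 burnt (F count now 4)
Step 4: +3 fires, +4 burnt (F count now 3)
Step 5: +2 fires, +3 burnt (F count now 2)
Step 6: +1 fires, +2 burnt (F count now 1)
Step 7: +0 fires, +1 burnt (F count now 0)
Fire out after step 7
Initially T: 19, now '.': 24
Total burnt (originally-T cells now '.'): 18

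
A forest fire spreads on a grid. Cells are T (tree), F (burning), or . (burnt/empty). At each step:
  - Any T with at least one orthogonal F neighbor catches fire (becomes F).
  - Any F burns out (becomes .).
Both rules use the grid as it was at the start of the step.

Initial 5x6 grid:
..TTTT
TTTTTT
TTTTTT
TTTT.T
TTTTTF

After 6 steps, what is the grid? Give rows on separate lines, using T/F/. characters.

Step 1: 2 trees catch fire, 1 burn out
  ..TTTT
  TTTTTT
  TTTTTT
  TTTT.F
  TTTTF.
Step 2: 2 trees catch fire, 2 burn out
  ..TTTT
  TTTTTT
  TTTTTF
  TTTT..
  TTTF..
Step 3: 4 trees catch fire, 2 burn out
  ..TTTT
  TTTTTF
  TTTTF.
  TTTF..
  TTF...
Step 4: 5 trees catch fire, 4 burn out
  ..TTTF
  TTTTF.
  TTTF..
  TTF...
  TF....
Step 5: 5 trees catch fire, 5 burn out
  ..TTF.
  TTTF..
  TTF...
  TF....
  F.....
Step 6: 4 trees catch fire, 5 burn out
  ..TF..
  TTF...
  TF....
  F.....
  ......

..TF..
TTF...
TF....
F.....
......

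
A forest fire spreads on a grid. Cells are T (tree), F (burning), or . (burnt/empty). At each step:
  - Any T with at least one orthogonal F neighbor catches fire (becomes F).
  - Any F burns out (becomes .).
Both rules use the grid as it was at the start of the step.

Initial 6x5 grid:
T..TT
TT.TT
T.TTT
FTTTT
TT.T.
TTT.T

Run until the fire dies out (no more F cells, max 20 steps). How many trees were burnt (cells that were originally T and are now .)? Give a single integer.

Step 1: +3 fires, +1 burnt (F count now 3)
Step 2: +4 fires, +3 burnt (F count now 4)
Step 3: +5 fires, +4 burnt (F count now 5)
Step 4: +4 fires, +5 burnt (F count now 4)
Step 5: +2 fires, +4 burnt (F count now 2)
Step 6: +2 fires, +2 burnt (F count now 2)
Step 7: +1 fires, +2 burnt (F count now 1)
Step 8: +0 fires, +1 burnt (F count now 0)
Fire out after step 8
Initially T: 22, now '.': 29
Total burnt (originally-T cells now '.'): 21

Answer: 21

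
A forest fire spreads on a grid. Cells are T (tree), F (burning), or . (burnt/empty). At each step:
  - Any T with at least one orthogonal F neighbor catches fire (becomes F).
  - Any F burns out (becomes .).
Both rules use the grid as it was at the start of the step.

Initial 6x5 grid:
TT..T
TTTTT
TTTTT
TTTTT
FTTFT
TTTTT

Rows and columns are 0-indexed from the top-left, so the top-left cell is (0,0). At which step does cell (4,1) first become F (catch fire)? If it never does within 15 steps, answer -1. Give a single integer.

Step 1: cell (4,1)='F' (+7 fires, +2 burnt)
  -> target ignites at step 1
Step 2: cell (4,1)='.' (+8 fires, +7 burnt)
Step 3: cell (4,1)='.' (+5 fires, +8 burnt)
Step 4: cell (4,1)='.' (+4 fires, +5 burnt)
Step 5: cell (4,1)='.' (+2 fires, +4 burnt)
Step 6: cell (4,1)='.' (+0 fires, +2 burnt)
  fire out at step 6

1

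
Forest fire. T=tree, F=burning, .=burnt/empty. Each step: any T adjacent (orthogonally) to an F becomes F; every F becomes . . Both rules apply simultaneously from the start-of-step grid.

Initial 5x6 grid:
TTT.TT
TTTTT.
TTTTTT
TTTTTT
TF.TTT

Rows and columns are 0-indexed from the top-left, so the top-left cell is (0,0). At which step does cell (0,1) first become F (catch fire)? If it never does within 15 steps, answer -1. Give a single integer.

Step 1: cell (0,1)='T' (+2 fires, +1 burnt)
Step 2: cell (0,1)='T' (+3 fires, +2 burnt)
Step 3: cell (0,1)='T' (+4 fires, +3 burnt)
Step 4: cell (0,1)='F' (+6 fires, +4 burnt)
  -> target ignites at step 4
Step 5: cell (0,1)='.' (+6 fires, +6 burnt)
Step 6: cell (0,1)='.' (+3 fires, +6 burnt)
Step 7: cell (0,1)='.' (+1 fires, +3 burnt)
Step 8: cell (0,1)='.' (+1 fires, +1 burnt)
Step 9: cell (0,1)='.' (+0 fires, +1 burnt)
  fire out at step 9

4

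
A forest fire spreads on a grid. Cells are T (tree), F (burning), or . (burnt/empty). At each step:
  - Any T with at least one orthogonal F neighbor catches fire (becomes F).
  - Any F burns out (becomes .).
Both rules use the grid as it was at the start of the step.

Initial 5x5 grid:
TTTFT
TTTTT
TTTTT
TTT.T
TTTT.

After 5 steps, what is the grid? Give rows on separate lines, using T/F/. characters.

Step 1: 3 trees catch fire, 1 burn out
  TTF.F
  TTTFT
  TTTTT
  TTT.T
  TTTT.
Step 2: 4 trees catch fire, 3 burn out
  TF...
  TTF.F
  TTTFT
  TTT.T
  TTTT.
Step 3: 4 trees catch fire, 4 burn out
  F....
  TF...
  TTF.F
  TTT.T
  TTTT.
Step 4: 4 trees catch fire, 4 burn out
  .....
  F....
  TF...
  TTF.F
  TTTT.
Step 5: 3 trees catch fire, 4 burn out
  .....
  .....
  F....
  TF...
  TTFT.

.....
.....
F....
TF...
TTFT.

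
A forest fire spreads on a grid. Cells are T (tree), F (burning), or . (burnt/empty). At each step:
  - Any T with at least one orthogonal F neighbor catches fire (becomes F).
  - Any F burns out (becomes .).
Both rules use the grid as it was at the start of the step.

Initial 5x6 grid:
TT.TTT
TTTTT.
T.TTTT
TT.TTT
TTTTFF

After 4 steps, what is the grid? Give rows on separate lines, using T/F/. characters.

Step 1: 3 trees catch fire, 2 burn out
  TT.TTT
  TTTTT.
  T.TTTT
  TT.TFF
  TTTF..
Step 2: 4 trees catch fire, 3 burn out
  TT.TTT
  TTTTT.
  T.TTFF
  TT.F..
  TTF...
Step 3: 3 trees catch fire, 4 burn out
  TT.TTT
  TTTTF.
  T.TF..
  TT....
  TF....
Step 4: 5 trees catch fire, 3 burn out
  TT.TFT
  TTTF..
  T.F...
  TF....
  F.....

TT.TFT
TTTF..
T.F...
TF....
F.....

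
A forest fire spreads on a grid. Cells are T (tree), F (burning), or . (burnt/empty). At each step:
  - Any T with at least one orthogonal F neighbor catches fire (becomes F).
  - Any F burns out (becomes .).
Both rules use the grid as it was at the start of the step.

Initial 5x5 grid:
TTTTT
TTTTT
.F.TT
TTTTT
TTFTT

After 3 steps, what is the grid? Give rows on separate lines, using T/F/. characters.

Step 1: 5 trees catch fire, 2 burn out
  TTTTT
  TFTTT
  ...TT
  TFFTT
  TF.FT
Step 2: 7 trees catch fire, 5 burn out
  TFTTT
  F.FTT
  ...TT
  F..FT
  F...F
Step 3: 5 trees catch fire, 7 burn out
  F.FTT
  ...FT
  ...FT
  ....F
  .....

F.FTT
...FT
...FT
....F
.....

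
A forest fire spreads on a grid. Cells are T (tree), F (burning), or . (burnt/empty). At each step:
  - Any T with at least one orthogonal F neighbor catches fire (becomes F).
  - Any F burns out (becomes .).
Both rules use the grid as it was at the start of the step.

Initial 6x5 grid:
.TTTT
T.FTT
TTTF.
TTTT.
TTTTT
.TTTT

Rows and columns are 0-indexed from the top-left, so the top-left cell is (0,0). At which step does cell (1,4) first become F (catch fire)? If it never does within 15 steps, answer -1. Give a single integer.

Step 1: cell (1,4)='T' (+4 fires, +2 burnt)
Step 2: cell (1,4)='F' (+6 fires, +4 burnt)
  -> target ignites at step 2
Step 3: cell (1,4)='.' (+6 fires, +6 burnt)
Step 4: cell (1,4)='.' (+5 fires, +6 burnt)
Step 5: cell (1,4)='.' (+2 fires, +5 burnt)
Step 6: cell (1,4)='.' (+0 fires, +2 burnt)
  fire out at step 6

2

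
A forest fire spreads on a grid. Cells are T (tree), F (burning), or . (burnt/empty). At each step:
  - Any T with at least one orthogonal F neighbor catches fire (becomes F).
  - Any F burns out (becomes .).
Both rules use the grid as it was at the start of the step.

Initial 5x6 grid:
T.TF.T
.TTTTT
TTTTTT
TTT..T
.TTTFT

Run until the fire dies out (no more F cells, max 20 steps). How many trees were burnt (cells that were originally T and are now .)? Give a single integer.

Answer: 21

Derivation:
Step 1: +4 fires, +2 burnt (F count now 4)
Step 2: +5 fires, +4 burnt (F count now 5)
Step 3: +7 fires, +5 burnt (F count now 7)
Step 4: +3 fires, +7 burnt (F count now 3)
Step 5: +2 fires, +3 burnt (F count now 2)
Step 6: +0 fires, +2 burnt (F count now 0)
Fire out after step 6
Initially T: 22, now '.': 29
Total burnt (originally-T cells now '.'): 21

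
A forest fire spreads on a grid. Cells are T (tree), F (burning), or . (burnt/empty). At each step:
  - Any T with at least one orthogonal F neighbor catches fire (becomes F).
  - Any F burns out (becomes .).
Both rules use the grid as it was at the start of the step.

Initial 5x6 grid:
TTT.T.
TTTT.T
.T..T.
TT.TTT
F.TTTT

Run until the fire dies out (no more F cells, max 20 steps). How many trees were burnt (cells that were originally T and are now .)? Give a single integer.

Step 1: +1 fires, +1 burnt (F count now 1)
Step 2: +1 fires, +1 burnt (F count now 1)
Step 3: +1 fires, +1 burnt (F count now 1)
Step 4: +1 fires, +1 burnt (F count now 1)
Step 5: +3 fires, +1 burnt (F count now 3)
Step 6: +3 fires, +3 burnt (F count now 3)
Step 7: +0 fires, +3 burnt (F count now 0)
Fire out after step 7
Initially T: 20, now '.': 20
Total burnt (originally-T cells now '.'): 10

Answer: 10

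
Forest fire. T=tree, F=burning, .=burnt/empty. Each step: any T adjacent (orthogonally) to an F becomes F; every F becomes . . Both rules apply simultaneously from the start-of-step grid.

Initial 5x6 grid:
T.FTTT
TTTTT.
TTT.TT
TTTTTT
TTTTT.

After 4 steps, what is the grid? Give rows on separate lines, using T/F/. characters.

Step 1: 2 trees catch fire, 1 burn out
  T..FTT
  TTFTT.
  TTT.TT
  TTTTTT
  TTTTT.
Step 2: 4 trees catch fire, 2 burn out
  T...FT
  TF.FT.
  TTF.TT
  TTTTTT
  TTTTT.
Step 3: 5 trees catch fire, 4 burn out
  T....F
  F...F.
  TF..TT
  TTFTTT
  TTTTT.
Step 4: 6 trees catch fire, 5 burn out
  F.....
  ......
  F...FT
  TF.FTT
  TTFTT.

F.....
......
F...FT
TF.FTT
TTFTT.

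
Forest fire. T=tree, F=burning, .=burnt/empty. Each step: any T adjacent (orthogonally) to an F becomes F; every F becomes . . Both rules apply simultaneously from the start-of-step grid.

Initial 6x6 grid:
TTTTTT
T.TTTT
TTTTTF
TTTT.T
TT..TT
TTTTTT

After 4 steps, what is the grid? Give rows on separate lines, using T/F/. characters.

Step 1: 3 trees catch fire, 1 burn out
  TTTTTT
  T.TTTF
  TTTTF.
  TTTT.F
  TT..TT
  TTTTTT
Step 2: 4 trees catch fire, 3 burn out
  TTTTTF
  T.TTF.
  TTTF..
  TTTT..
  TT..TF
  TTTTTT
Step 3: 6 trees catch fire, 4 burn out
  TTTTF.
  T.TF..
  TTF...
  TTTF..
  TT..F.
  TTTTTF
Step 4: 5 trees catch fire, 6 burn out
  TTTF..
  T.F...
  TF....
  TTF...
  TT....
  TTTTF.

TTTF..
T.F...
TF....
TTF...
TT....
TTTTF.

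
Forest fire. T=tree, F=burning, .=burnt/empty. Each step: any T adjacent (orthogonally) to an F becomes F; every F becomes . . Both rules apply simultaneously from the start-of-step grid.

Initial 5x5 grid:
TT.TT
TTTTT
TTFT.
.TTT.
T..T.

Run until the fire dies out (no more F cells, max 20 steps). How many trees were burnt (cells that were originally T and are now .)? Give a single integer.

Answer: 16

Derivation:
Step 1: +4 fires, +1 burnt (F count now 4)
Step 2: +5 fires, +4 burnt (F count now 5)
Step 3: +5 fires, +5 burnt (F count now 5)
Step 4: +2 fires, +5 burnt (F count now 2)
Step 5: +0 fires, +2 burnt (F count now 0)
Fire out after step 5
Initially T: 17, now '.': 24
Total burnt (originally-T cells now '.'): 16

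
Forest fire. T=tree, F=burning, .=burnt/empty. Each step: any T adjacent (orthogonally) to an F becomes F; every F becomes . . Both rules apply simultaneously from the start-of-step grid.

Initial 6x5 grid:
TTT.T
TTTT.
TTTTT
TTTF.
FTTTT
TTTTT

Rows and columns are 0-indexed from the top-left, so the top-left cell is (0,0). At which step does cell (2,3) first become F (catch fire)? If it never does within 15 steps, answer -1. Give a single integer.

Step 1: cell (2,3)='F' (+6 fires, +2 burnt)
  -> target ignites at step 1
Step 2: cell (2,3)='.' (+9 fires, +6 burnt)
Step 3: cell (2,3)='.' (+5 fires, +9 burnt)
Step 4: cell (2,3)='.' (+3 fires, +5 burnt)
Step 5: cell (2,3)='.' (+1 fires, +3 burnt)
Step 6: cell (2,3)='.' (+0 fires, +1 burnt)
  fire out at step 6

1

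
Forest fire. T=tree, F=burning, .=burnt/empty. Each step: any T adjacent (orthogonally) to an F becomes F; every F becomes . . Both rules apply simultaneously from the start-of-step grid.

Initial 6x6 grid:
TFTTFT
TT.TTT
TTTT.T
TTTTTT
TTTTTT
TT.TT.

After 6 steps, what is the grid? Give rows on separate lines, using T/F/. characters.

Step 1: 6 trees catch fire, 2 burn out
  F.FF.F
  TF.TFT
  TTTT.T
  TTTTTT
  TTTTTT
  TT.TT.
Step 2: 4 trees catch fire, 6 burn out
  ......
  F..F.F
  TFTT.T
  TTTTTT
  TTTTTT
  TT.TT.
Step 3: 5 trees catch fire, 4 burn out
  ......
  ......
  F.FF.F
  TFTTTT
  TTTTTT
  TT.TT.
Step 4: 5 trees catch fire, 5 burn out
  ......
  ......
  ......
  F.FFTF
  TFTTTT
  TT.TT.
Step 5: 6 trees catch fire, 5 burn out
  ......
  ......
  ......
  ....F.
  F.FFTF
  TF.TT.
Step 6: 3 trees catch fire, 6 burn out
  ......
  ......
  ......
  ......
  ....F.
  F..FT.

......
......
......
......
....F.
F..FT.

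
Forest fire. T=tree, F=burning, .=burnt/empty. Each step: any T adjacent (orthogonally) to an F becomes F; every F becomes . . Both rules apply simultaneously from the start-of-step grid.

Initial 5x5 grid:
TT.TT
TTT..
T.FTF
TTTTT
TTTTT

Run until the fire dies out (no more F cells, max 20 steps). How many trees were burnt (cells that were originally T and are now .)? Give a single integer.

Step 1: +4 fires, +2 burnt (F count now 4)
Step 2: +5 fires, +4 burnt (F count now 5)
Step 3: +5 fires, +5 burnt (F count now 5)
Step 4: +3 fires, +5 burnt (F count now 3)
Step 5: +0 fires, +3 burnt (F count now 0)
Fire out after step 5
Initially T: 19, now '.': 23
Total burnt (originally-T cells now '.'): 17

Answer: 17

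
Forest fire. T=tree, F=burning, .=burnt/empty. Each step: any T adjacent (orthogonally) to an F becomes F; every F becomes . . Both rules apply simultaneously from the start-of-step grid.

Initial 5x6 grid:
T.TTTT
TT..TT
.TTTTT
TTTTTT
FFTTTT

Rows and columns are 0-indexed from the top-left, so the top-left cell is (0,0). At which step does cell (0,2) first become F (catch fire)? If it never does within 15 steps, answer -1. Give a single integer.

Step 1: cell (0,2)='T' (+3 fires, +2 burnt)
Step 2: cell (0,2)='T' (+3 fires, +3 burnt)
Step 3: cell (0,2)='T' (+4 fires, +3 burnt)
Step 4: cell (0,2)='T' (+4 fires, +4 burnt)
Step 5: cell (0,2)='T' (+3 fires, +4 burnt)
Step 6: cell (0,2)='T' (+2 fires, +3 burnt)
Step 7: cell (0,2)='T' (+2 fires, +2 burnt)
Step 8: cell (0,2)='T' (+2 fires, +2 burnt)
Step 9: cell (0,2)='F' (+1 fires, +2 burnt)
  -> target ignites at step 9
Step 10: cell (0,2)='.' (+0 fires, +1 burnt)
  fire out at step 10

9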